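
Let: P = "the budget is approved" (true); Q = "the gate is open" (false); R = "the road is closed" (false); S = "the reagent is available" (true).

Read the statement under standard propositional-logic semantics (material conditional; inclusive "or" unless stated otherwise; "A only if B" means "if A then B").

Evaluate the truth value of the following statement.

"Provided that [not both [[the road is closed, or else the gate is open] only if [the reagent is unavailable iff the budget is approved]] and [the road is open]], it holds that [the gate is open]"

True.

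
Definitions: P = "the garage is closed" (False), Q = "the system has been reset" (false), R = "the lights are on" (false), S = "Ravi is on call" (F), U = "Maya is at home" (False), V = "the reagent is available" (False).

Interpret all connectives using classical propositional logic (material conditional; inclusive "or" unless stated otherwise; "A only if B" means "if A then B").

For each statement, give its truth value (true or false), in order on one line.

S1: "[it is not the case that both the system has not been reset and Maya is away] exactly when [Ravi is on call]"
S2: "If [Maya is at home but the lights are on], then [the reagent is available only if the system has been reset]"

S1: Formalization: (not Q nand not U) iff S

not Q = not False = True
not U = not False = True
not Q nand not U = True nand True = False
(not Q nand not U) iff S = False iff False = True
Thus S1 is true.

S2: In symbols: (U and R) -> (V -> Q)

U and R = False and False = False
V -> Q = False -> False = True
(U and R) -> (V -> Q) = False -> True = True
Thus S2 is true.

S1 true; S2 true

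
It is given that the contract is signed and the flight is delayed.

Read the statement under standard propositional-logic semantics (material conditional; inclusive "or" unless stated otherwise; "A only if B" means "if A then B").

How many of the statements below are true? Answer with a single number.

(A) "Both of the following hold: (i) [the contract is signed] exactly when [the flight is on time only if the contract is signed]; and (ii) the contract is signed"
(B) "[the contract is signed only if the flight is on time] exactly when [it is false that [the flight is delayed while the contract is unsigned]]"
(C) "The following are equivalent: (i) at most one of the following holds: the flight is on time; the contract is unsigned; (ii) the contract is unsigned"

1

Let L = "the contract is signed" (True), U = "the flight is delayed" (True).

(A): Parsed as (L iff (not U -> L)) and L

not U = not True = False
not U -> L = False -> True = True
L iff (not U -> L) = True iff True = True
(L iff (not U -> L)) and L = True and True = True
Thus (A) is true.

(B): Parsed as (L -> not U) iff not (U and not L)

not U = not True = False
L -> not U = True -> False = False
not L = not True = False
U and not L = True and False = False
not (U and not L) = not False = True
(L -> not U) iff not (U and not L) = False iff True = False
So (B) is false.

(C): In symbols: (not U nand not L) iff not L

not U = not True = False
not L = not True = False
not U nand not L = False nand False = True
not L = not True = False
(not U nand not L) iff not L = True iff False = False
So (C) is false.

1 of the 3 statements is true.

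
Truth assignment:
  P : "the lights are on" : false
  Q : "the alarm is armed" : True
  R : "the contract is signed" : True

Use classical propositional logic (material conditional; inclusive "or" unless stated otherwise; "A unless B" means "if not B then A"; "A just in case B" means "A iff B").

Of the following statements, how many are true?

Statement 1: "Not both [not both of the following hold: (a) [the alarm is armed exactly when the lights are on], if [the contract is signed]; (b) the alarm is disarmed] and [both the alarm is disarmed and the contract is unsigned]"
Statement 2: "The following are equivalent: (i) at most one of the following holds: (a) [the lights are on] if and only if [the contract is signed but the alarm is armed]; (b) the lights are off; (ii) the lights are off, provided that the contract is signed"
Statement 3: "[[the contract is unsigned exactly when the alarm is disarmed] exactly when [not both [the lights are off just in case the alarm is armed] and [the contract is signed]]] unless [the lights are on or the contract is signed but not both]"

Statement 1: This is ((R -> (Q <-> P)) nand ~Q) nand (~Q & ~R).

Q <-> P = T <-> F = F
R -> (Q <-> P) = T -> F = F
~Q = ~T = F
(R -> (Q <-> P)) nand ~Q = F nand F = T
~Q = ~T = F
~R = ~T = F
~Q & ~R = F & F = F
((R -> (Q <-> P)) nand ~Q) nand (~Q & ~R) = T nand F = T
So Statement 1 is true.

Statement 2: This is ((P <-> (R & Q)) nand ~P) <-> (R -> ~P).

R & Q = T & T = T
P <-> (R & Q) = F <-> T = F
~P = ~F = T
(P <-> (R & Q)) nand ~P = F nand T = T
~P = ~F = T
R -> ~P = T -> T = T
((P <-> (R & Q)) nand ~P) <-> (R -> ~P) = T <-> T = T
Thus Statement 2 is true.

Statement 3: Formalization: ((~R <-> ~Q) <-> ((~P <-> Q) nand R)) | (P xor R)

~R = ~T = F
~Q = ~T = F
~R <-> ~Q = F <-> F = T
~P = ~F = T
~P <-> Q = T <-> T = T
(~P <-> Q) nand R = T nand T = F
(~R <-> ~Q) <-> ((~P <-> Q) nand R) = T <-> F = F
P xor R = F xor T = T
((~R <-> ~Q) <-> ((~P <-> Q) nand R)) | (P xor R) = F | T = T
Thus Statement 3 is true.

3 of the 3 statements are true (Statement 1, Statement 2, Statement 3).

3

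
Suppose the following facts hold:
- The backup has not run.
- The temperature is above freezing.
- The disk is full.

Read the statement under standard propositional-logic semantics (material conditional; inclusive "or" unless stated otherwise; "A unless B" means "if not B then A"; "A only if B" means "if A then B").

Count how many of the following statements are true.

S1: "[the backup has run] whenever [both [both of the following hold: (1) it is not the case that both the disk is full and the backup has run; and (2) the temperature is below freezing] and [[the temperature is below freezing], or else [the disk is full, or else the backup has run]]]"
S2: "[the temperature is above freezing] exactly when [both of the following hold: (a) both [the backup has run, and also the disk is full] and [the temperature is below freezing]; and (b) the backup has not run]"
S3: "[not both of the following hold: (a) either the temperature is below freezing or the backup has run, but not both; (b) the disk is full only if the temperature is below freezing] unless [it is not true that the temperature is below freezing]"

2

Let R = "the disk is full" (True), P = "the backup has run" (False), Q = "the temperature is below freezing" (False).

S1: Parsed as (((R nand P) and Q) and (Q or (R or P))) -> P

R nand P = True nand False = True
(R nand P) and Q = True and False = False
R or P = True or False = True
Q or (R or P) = False or True = True
((R nand P) and Q) and (Q or (R or P)) = False and True = False
(((R nand P) and Q) and (Q or (R or P))) -> P = False -> False = True
So S1 is true.

S2: Parsed as not Q iff (((P and R) and Q) and not P)

not Q = not False = True
P and R = False and True = False
(P and R) and Q = False and False = False
not P = not False = True
((P and R) and Q) and not P = False and True = False
not Q iff (((P and R) and Q) and not P) = True iff False = False
So S2 is false.

S3: In symbols: ((Q xor P) nand (R -> Q)) or not Q

Q xor P = False xor False = False
R -> Q = True -> False = False
(Q xor P) nand (R -> Q) = False nand False = True
not Q = not False = True
((Q xor P) nand (R -> Q)) or not Q = True or True = True
So S3 is true.

Count: 2.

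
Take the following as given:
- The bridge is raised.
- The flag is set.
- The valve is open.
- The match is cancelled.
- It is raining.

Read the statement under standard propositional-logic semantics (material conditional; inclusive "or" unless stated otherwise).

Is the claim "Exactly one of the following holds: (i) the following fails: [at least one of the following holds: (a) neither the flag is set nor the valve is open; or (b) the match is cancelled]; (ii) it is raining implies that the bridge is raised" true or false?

true

Let M = "the flag is set" (T), U = "the valve is open" (T), V = "the match is cancelled" (T), Q = "it is raining" (T), D = "the bridge is raised" (T).
In symbols: ~((M nor U) | V) xor (Q -> D)

M nor U = T nor T = F
(M nor U) | V = F | T = T
~((M nor U) | V) = ~T = F
Q -> D = T -> T = T
~((M nor U) | V) xor (Q -> D) = F xor T = T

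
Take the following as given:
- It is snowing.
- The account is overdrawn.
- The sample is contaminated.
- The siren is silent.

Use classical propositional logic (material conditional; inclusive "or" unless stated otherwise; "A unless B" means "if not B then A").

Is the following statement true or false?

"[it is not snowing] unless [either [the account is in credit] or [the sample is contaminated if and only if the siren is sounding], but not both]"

Let P = "it is snowing" (True), Q = "the account is overdrawn" (True), R = "the sample is contaminated" (True), S = "the siren is sounding" (False).
This is not P or (not Q xor (R iff S)).

not P = not True = False
not Q = not True = False
R iff S = True iff False = False
not Q xor (R iff S) = False xor False = False
not P or (not Q xor (R iff S)) = False or False = False

false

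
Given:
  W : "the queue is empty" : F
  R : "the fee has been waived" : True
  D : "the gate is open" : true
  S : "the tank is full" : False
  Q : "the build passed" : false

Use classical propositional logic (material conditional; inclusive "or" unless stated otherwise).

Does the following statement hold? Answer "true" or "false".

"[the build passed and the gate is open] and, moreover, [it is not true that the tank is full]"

False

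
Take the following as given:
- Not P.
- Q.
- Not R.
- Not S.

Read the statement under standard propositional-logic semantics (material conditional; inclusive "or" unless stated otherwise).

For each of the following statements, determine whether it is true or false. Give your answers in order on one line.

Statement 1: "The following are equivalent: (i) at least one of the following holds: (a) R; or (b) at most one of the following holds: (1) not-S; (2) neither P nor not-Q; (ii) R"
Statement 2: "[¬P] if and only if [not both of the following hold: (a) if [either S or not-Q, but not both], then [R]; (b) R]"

Statement 1 True, Statement 2 True

Statement 1: Formalization: (R | (~S nand (P nor ~Q))) <-> R

~S = ~F = T
~Q = ~T = F
P nor ~Q = F nor F = T
~S nand (P nor ~Q) = T nand T = F
R | (~S nand (P nor ~Q)) = F | F = F
(R | (~S nand (P nor ~Q))) <-> R = F <-> F = T
Thus Statement 1 is true.

Statement 2: In symbols: ~P <-> (((S xor ~Q) -> R) nand R)

~P = ~F = T
~Q = ~T = F
S xor ~Q = F xor F = F
(S xor ~Q) -> R = F -> F = T
((S xor ~Q) -> R) nand R = T nand F = T
~P <-> (((S xor ~Q) -> R) nand R) = T <-> T = T
Hence Statement 2 is true.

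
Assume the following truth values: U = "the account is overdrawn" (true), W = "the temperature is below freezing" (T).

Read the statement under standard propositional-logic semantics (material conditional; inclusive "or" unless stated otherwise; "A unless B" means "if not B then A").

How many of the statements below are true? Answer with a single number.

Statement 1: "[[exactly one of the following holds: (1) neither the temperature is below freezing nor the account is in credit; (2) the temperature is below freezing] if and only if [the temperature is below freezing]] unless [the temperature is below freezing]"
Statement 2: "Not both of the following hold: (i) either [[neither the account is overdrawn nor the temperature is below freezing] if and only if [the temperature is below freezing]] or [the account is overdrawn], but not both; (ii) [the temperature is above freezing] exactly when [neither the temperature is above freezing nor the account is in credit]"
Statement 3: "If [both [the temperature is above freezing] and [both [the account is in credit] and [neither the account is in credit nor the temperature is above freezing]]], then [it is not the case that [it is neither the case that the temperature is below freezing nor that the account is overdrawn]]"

Statement 1: In symbols: (((W nor ~U) xor W) <-> W) | W

~U = ~T = F
W nor ~U = T nor F = F
(W nor ~U) xor W = F xor T = T
((W nor ~U) xor W) <-> W = T <-> T = T
(((W nor ~U) xor W) <-> W) | W = T | T = T
Thus Statement 1 is true.

Statement 2: In symbols: (((U nor W) <-> W) xor U) nand (~W <-> (~W nor ~U))

U nor W = T nor T = F
(U nor W) <-> W = F <-> T = F
((U nor W) <-> W) xor U = F xor T = T
~W = ~T = F
~W = ~T = F
~U = ~T = F
~W nor ~U = F nor F = T
~W <-> (~W nor ~U) = F <-> T = F
(((U nor W) <-> W) xor U) nand (~W <-> (~W nor ~U)) = T nand F = T
So Statement 2 is true.

Statement 3: Parsed as (~W & (~U & (~U nor ~W))) -> ~(W nor U)

~W = ~T = F
~U = ~T = F
~U = ~T = F
~W = ~T = F
~U nor ~W = F nor F = T
~U & (~U nor ~W) = F & T = F
~W & (~U & (~U nor ~W)) = F & F = F
W nor U = T nor T = F
~(W nor U) = ~F = T
(~W & (~U & (~U nor ~W))) -> ~(W nor U) = F -> T = T
Hence Statement 3 is true.

True statements: 3 (Statement 1, Statement 2, Statement 3).

3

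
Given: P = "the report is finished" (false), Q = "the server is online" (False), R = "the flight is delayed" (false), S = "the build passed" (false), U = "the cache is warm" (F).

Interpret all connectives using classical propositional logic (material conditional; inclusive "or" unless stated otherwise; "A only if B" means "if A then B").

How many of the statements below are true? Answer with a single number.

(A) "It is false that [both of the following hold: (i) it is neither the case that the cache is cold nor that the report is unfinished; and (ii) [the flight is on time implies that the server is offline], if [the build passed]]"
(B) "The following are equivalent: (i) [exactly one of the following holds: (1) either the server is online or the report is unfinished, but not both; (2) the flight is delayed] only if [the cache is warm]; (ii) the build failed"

1

(A): Formalization: not ((not U nor not P) and (S -> (not R -> not Q)))

not U = not False = True
not P = not False = True
not U nor not P = True nor True = False
not R = not False = True
not Q = not False = True
not R -> not Q = True -> True = True
S -> (not R -> not Q) = False -> True = True
(not U nor not P) and (S -> (not R -> not Q)) = False and True = False
not ((not U nor not P) and (S -> (not R -> not Q))) = not False = True
So (A) is true.

(B): Formalization: (((Q xor not P) xor R) -> U) iff not S

not P = not False = True
Q xor not P = False xor True = True
(Q xor not P) xor R = True xor False = True
((Q xor not P) xor R) -> U = True -> False = False
not S = not False = True
(((Q xor not P) xor R) -> U) iff not S = False iff True = False
Hence (B) is false.

True statements: 1 ((A)).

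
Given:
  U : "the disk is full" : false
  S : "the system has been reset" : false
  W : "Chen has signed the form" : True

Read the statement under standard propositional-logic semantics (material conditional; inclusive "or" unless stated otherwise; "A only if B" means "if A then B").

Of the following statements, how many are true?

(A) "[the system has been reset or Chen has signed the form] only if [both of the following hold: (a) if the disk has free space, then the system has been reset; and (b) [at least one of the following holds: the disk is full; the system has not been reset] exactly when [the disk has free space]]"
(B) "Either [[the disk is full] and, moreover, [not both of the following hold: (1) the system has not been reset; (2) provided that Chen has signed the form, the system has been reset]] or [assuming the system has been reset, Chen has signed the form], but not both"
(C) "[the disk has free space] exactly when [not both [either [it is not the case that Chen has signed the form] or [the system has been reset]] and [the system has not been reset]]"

2

(A): Formalization: (S ∨ W) → ((¬U → S) ∧ ((U ∨ ¬S) ↔ ¬U))

S ∨ W = F ∨ T = T
¬U = ¬F = T
¬U → S = T → F = F
¬S = ¬F = T
U ∨ ¬S = F ∨ T = T
¬U = ¬F = T
(U ∨ ¬S) ↔ ¬U = T ↔ T = T
(¬U → S) ∧ ((U ∨ ¬S) ↔ ¬U) = F ∧ T = F
(S ∨ W) → ((¬U → S) ∧ ((U ∨ ¬S) ↔ ¬U)) = T → F = F
So (A) is false.

(B): Parsed as (U ∧ (¬S ↑ (W → S))) ⊕ (S → W)

¬S = ¬F = T
W → S = T → F = F
¬S ↑ (W → S) = T ↑ F = T
U ∧ (¬S ↑ (W → S)) = F ∧ T = F
S → W = F → T = T
(U ∧ (¬S ↑ (W → S))) ⊕ (S → W) = F ⊕ T = T
Hence (B) is true.

(C): In symbols: ¬U ↔ ((¬W ∨ S) ↑ ¬S)

¬U = ¬F = T
¬W = ¬T = F
¬W ∨ S = F ∨ F = F
¬S = ¬F = T
(¬W ∨ S) ↑ ¬S = F ↑ T = T
¬U ↔ ((¬W ∨ S) ↑ ¬S) = T ↔ T = T
Hence (C) is true.

True statements: 2.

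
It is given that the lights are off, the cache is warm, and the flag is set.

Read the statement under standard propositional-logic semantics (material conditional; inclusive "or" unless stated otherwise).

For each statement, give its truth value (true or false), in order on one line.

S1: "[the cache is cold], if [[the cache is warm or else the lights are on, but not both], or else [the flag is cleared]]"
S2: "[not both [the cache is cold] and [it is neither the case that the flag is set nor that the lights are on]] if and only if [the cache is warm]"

S1 F; S2 T

Let N = "the cache is warm" (T), M = "the lights are on" (F), G = "the flag is set" (T).

S1: Parsed as ((N ⊕ M) ∨ ¬G) → ¬N

N ⊕ M = T ⊕ F = T
¬G = ¬T = F
(N ⊕ M) ∨ ¬G = T ∨ F = T
¬N = ¬T = F
((N ⊕ M) ∨ ¬G) → ¬N = T → F = F
Hence S1 is false.

S2: This is (¬N ↑ (G ↓ M)) ↔ N.

¬N = ¬T = F
G ↓ M = T ↓ F = F
¬N ↑ (G ↓ M) = F ↑ F = T
(¬N ↑ (G ↓ M)) ↔ N = T ↔ T = T
Hence S2 is true.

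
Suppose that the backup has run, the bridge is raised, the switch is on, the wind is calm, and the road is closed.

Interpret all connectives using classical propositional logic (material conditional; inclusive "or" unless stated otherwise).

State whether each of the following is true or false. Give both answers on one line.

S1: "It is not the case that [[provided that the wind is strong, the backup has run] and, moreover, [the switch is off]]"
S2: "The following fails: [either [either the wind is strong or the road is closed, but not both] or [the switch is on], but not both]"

S1 T, S2 T

Let R = "the wind is strong" (F), W = "the backup has run" (T), P = "the switch is on" (T), U = "the road is closed" (T).

S1: Formalization: ¬((R → W) ∧ ¬P)

R → W = F → T = T
¬P = ¬T = F
(R → W) ∧ ¬P = T ∧ F = F
¬((R → W) ∧ ¬P) = ¬F = T
Thus S1 is true.

S2: In symbols: ¬((R ⊕ U) ⊕ P)

R ⊕ U = F ⊕ T = T
(R ⊕ U) ⊕ P = T ⊕ T = F
¬((R ⊕ U) ⊕ P) = ¬F = T
Hence S2 is true.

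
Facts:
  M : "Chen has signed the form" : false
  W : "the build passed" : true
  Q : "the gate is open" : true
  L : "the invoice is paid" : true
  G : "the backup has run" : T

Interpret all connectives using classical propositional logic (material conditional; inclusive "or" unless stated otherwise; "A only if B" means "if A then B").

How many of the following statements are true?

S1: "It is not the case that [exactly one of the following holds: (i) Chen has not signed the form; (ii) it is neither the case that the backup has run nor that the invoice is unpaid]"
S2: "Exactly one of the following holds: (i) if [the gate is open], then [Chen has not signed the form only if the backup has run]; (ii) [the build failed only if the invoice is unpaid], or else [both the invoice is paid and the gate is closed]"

0

S1: Formalization: ~(~M xor (G nor ~L))

~M = ~F = T
~L = ~T = F
G nor ~L = T nor F = F
~M xor (G nor ~L) = T xor F = T
~(~M xor (G nor ~L)) = ~T = F
Hence S1 is false.

S2: Formalization: (Q -> (~M -> G)) xor ((~W -> ~L) | (L & ~Q))

~M = ~F = T
~M -> G = T -> T = T
Q -> (~M -> G) = T -> T = T
~W = ~T = F
~L = ~T = F
~W -> ~L = F -> F = T
~Q = ~T = F
L & ~Q = T & F = F
(~W -> ~L) | (L & ~Q) = T | F = T
(Q -> (~M -> G)) xor ((~W -> ~L) | (L & ~Q)) = T xor T = F
So S2 is false.

0 of the 2 statements are true (none).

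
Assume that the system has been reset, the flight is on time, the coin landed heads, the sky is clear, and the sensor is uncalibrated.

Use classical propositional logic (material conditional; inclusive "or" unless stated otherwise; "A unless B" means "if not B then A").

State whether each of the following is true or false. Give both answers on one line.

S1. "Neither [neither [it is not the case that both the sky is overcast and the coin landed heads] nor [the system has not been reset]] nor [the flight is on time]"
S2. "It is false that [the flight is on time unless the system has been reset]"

Let U = "the sky is overcast" (False), P = "the coin landed heads" (True), W = "the system has been reset" (True), R = "the flight is delayed" (False).

S1: Parsed as ((U nand P) nor not W) nor not R

U nand P = False nand True = True
not W = not True = False
(U nand P) nor not W = True nor False = False
not R = not False = True
((U nand P) nor not W) nor not R = False nor True = False
Hence S1 is false.

S2: In symbols: not (not R or W)

not R = not False = True
not R or W = True or True = True
not (not R or W) = not True = False
Hence S2 is false.

S1 F, S2 F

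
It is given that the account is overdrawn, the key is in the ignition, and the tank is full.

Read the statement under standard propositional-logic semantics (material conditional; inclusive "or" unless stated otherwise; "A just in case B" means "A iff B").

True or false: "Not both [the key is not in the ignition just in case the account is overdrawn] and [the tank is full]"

True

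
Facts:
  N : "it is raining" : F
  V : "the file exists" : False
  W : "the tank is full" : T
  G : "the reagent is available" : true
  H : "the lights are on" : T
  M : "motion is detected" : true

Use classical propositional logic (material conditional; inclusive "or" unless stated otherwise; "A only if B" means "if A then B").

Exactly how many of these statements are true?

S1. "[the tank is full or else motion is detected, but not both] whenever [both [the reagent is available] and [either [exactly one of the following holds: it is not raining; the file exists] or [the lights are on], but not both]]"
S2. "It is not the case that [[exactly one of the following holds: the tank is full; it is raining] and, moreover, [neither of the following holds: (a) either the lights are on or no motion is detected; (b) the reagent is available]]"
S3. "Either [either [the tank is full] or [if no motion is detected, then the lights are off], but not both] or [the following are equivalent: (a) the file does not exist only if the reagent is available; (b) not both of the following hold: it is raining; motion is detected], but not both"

3

S1: In symbols: (G ∧ ((¬N ⊕ V) ⊕ H)) → (W ⊕ M)

¬N = ¬F = T
¬N ⊕ V = T ⊕ F = T
(¬N ⊕ V) ⊕ H = T ⊕ T = F
G ∧ ((¬N ⊕ V) ⊕ H) = T ∧ F = F
W ⊕ M = T ⊕ T = F
(G ∧ ((¬N ⊕ V) ⊕ H)) → (W ⊕ M) = F → F = T
Thus S1 is true.

S2: This is ¬((W ⊕ N) ∧ ((H ∨ ¬M) ↓ G)).

W ⊕ N = T ⊕ F = T
¬M = ¬T = F
H ∨ ¬M = T ∨ F = T
(H ∨ ¬M) ↓ G = T ↓ T = F
(W ⊕ N) ∧ ((H ∨ ¬M) ↓ G) = T ∧ F = F
¬((W ⊕ N) ∧ ((H ∨ ¬M) ↓ G)) = ¬F = T
Hence S2 is true.

S3: In symbols: (W ⊕ (¬M → ¬H)) ⊕ ((¬V → G) ↔ (N ↑ M))

¬M = ¬T = F
¬H = ¬T = F
¬M → ¬H = F → F = T
W ⊕ (¬M → ¬H) = T ⊕ T = F
¬V = ¬F = T
¬V → G = T → T = T
N ↑ M = F ↑ T = T
(¬V → G) ↔ (N ↑ M) = T ↔ T = T
(W ⊕ (¬M → ¬H)) ⊕ ((¬V → G) ↔ (N ↑ M)) = F ⊕ T = T
Thus S3 is true.

Count: 3.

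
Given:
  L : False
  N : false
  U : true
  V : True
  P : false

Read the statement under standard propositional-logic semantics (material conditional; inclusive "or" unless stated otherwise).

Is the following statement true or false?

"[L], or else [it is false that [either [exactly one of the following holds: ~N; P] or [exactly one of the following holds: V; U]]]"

Formalization: L or not ((not N xor P) or (V xor U))

not N = not False = True
not N xor P = True xor False = True
V xor U = True xor True = False
(not N xor P) or (V xor U) = True or False = True
not ((not N xor P) or (V xor U)) = not True = False
L or not ((not N xor P) or (V xor U)) = False or False = False

False.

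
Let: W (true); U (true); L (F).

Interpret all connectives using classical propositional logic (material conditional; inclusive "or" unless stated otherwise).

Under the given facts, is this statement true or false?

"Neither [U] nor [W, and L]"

In symbols: U nor (W and L)

W and L = True and False = False
U nor (W and L) = True nor False = False

false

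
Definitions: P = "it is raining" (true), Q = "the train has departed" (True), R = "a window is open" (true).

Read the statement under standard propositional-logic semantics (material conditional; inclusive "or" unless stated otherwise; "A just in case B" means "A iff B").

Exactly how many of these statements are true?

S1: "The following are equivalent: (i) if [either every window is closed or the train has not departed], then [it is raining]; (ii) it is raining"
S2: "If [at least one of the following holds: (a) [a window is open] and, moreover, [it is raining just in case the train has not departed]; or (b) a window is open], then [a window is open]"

2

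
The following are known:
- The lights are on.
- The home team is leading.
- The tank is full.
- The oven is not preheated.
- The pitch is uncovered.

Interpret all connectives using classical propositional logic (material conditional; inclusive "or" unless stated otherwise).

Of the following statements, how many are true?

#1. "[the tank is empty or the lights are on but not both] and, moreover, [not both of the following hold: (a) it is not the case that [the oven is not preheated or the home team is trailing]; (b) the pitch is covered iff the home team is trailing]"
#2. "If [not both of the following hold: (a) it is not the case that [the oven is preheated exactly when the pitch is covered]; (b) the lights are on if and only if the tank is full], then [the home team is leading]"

2

Let P = "the tank is full" (T), R = "the lights are on" (T), V = "the oven is preheated" (F), S = "the home team is leading" (T), U = "the pitch is covered" (F).

#1: Formalization: (~P xor R) & (~(~V | ~S) nand (U <-> ~S))

~P = ~T = F
~P xor R = F xor T = T
~V = ~F = T
~S = ~T = F
~V | ~S = T | F = T
~(~V | ~S) = ~T = F
~S = ~T = F
U <-> ~S = F <-> F = T
~(~V | ~S) nand (U <-> ~S) = F nand T = T
(~P xor R) & (~(~V | ~S) nand (U <-> ~S)) = T & T = T
Hence #1 is true.

#2: This is (~(V <-> U) nand (R <-> P)) -> S.

V <-> U = F <-> F = T
~(V <-> U) = ~T = F
R <-> P = T <-> T = T
~(V <-> U) nand (R <-> P) = F nand T = T
(~(V <-> U) nand (R <-> P)) -> S = T -> T = T
Thus #2 is true.

True statements: 2 (#1, #2).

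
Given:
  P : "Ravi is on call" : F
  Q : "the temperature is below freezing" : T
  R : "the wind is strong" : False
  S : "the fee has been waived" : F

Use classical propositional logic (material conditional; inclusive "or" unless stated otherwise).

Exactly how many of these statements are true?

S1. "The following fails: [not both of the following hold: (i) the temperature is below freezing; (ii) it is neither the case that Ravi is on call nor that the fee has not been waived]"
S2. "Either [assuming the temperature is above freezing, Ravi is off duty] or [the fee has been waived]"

1

S1: In symbols: ~(Q nand (P nor ~S))

~S = ~F = T
P nor ~S = F nor T = F
Q nand (P nor ~S) = T nand F = T
~(Q nand (P nor ~S)) = ~T = F
So S1 is false.

S2: In symbols: (~Q -> ~P) | S

~Q = ~T = F
~P = ~F = T
~Q -> ~P = F -> T = T
(~Q -> ~P) | S = T | F = T
Hence S2 is true.

1 of the 2 statements is true (S2).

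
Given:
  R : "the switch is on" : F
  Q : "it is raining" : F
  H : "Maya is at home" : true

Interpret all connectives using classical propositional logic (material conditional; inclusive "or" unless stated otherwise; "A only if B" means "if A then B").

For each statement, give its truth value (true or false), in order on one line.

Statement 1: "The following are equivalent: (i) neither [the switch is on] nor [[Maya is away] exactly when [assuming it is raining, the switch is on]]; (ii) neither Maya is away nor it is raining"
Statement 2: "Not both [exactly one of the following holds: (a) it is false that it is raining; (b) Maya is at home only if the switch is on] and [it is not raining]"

Statement 1: Parsed as (R ↓ (¬H ↔ (Q → R))) ↔ (¬H ↓ Q)

¬H = ¬T = F
Q → R = F → F = T
¬H ↔ (Q → R) = F ↔ T = F
R ↓ (¬H ↔ (Q → R)) = F ↓ F = T
¬H = ¬T = F
¬H ↓ Q = F ↓ F = T
(R ↓ (¬H ↔ (Q → R))) ↔ (¬H ↓ Q) = T ↔ T = T
So Statement 1 is true.

Statement 2: Parsed as (¬Q ⊕ (H → R)) ↑ ¬Q

¬Q = ¬F = T
H → R = T → F = F
¬Q ⊕ (H → R) = T ⊕ F = T
¬Q = ¬F = T
(¬Q ⊕ (H → R)) ↑ ¬Q = T ↑ T = F
Thus Statement 2 is false.

Statement 1 T / Statement 2 F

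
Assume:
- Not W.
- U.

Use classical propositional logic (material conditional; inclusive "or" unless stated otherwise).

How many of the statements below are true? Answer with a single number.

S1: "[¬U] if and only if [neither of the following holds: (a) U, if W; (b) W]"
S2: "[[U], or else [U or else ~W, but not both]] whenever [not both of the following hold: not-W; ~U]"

2

S1: Parsed as ¬U ↔ ((W → U) ↓ W)

¬U = ¬T = F
W → U = F → T = T
(W → U) ↓ W = T ↓ F = F
¬U ↔ ((W → U) ↓ W) = F ↔ F = T
So S1 is true.

S2: In symbols: (¬W ↑ ¬U) → (U ∨ (U ⊕ ¬W))

¬W = ¬F = T
¬U = ¬T = F
¬W ↑ ¬U = T ↑ F = T
¬W = ¬F = T
U ⊕ ¬W = T ⊕ T = F
U ∨ (U ⊕ ¬W) = T ∨ F = T
(¬W ↑ ¬U) → (U ∨ (U ⊕ ¬W)) = T → T = T
Thus S2 is true.

Count: 2.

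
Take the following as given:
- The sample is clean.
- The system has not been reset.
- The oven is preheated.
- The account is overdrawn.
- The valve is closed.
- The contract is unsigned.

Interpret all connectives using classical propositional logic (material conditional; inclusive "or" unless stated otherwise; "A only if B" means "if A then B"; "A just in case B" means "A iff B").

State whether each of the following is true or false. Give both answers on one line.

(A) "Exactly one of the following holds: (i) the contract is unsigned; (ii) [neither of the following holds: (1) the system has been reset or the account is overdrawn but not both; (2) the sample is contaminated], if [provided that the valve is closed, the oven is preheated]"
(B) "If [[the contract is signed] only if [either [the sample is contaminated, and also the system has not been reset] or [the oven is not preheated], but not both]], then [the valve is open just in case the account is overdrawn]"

Let K = "the contract is signed" (F), N = "the valve is open" (F), Q = "the oven is preheated" (T), G = "the system has been reset" (F), M = "the account is overdrawn" (T), L = "the sample is contaminated" (F).

(A): Formalization: ~K xor ((~N -> Q) -> ((G xor M) nor L))

~K = ~F = T
~N = ~F = T
~N -> Q = T -> T = T
G xor M = F xor T = T
(G xor M) nor L = T nor F = F
(~N -> Q) -> ((G xor M) nor L) = T -> F = F
~K xor ((~N -> Q) -> ((G xor M) nor L)) = T xor F = T
Thus (A) is true.

(B): In symbols: (K -> ((L & ~G) xor ~Q)) -> (N <-> M)

~G = ~F = T
L & ~G = F & T = F
~Q = ~T = F
(L & ~G) xor ~Q = F xor F = F
K -> ((L & ~G) xor ~Q) = F -> F = T
N <-> M = F <-> T = F
(K -> ((L & ~G) xor ~Q)) -> (N <-> M) = T -> F = F
So (B) is false.

(A) T, (B) F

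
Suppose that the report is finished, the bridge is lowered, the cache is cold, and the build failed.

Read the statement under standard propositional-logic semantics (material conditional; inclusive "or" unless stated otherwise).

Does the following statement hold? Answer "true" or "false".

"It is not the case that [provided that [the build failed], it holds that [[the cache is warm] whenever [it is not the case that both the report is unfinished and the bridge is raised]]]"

true

Let K = "the build passed" (False), V = "the report is finished" (True), P = "the bridge is raised" (False), Q = "the cache is warm" (False).
Parsed as not (not K -> ((not V nand P) -> Q))

not K = not False = True
not V = not True = False
not V nand P = False nand False = True
(not V nand P) -> Q = True -> False = False
not K -> ((not V nand P) -> Q) = True -> False = False
not (not K -> ((not V nand P) -> Q)) = not False = True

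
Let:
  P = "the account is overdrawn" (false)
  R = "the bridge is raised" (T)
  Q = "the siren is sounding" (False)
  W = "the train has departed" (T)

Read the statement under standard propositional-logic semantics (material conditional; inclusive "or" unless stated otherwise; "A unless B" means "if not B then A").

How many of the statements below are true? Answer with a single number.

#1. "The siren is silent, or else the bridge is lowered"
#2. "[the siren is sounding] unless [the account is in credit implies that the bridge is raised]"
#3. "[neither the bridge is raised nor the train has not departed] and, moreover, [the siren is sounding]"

2

#1: Parsed as not Q or not R

not Q = not False = True
not R = not True = False
not Q or not R = True or False = True
Hence #1 is true.

#2: Parsed as Q or (not P -> R)

not P = not False = True
not P -> R = True -> True = True
Q or (not P -> R) = False or True = True
Hence #2 is true.

#3: Formalization: (R nor not W) and Q

not W = not True = False
R nor not W = True nor False = False
(R nor not W) and Q = False and False = False
Hence #3 is false.

Count: 2.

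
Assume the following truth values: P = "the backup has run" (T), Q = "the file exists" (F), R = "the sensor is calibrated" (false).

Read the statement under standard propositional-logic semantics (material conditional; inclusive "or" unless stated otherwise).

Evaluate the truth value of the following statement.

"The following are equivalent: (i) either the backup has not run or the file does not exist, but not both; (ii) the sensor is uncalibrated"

True

Values: P=T, Q=F, R=F.
Formalization: (¬P ⊕ ¬Q) ↔ ¬R

¬P = ¬T = F
¬Q = ¬F = T
¬P ⊕ ¬Q = F ⊕ T = T
¬R = ¬F = T
(¬P ⊕ ¬Q) ↔ ¬R = T ↔ T = T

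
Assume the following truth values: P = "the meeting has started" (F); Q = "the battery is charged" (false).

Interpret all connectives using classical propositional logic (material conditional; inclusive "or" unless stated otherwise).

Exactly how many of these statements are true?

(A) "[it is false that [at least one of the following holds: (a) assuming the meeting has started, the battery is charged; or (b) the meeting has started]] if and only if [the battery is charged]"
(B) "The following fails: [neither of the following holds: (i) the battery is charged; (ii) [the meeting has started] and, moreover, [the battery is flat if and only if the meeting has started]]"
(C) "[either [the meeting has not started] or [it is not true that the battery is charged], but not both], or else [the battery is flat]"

(A): This is ¬((P → Q) ∨ P) ↔ Q.

P → Q = F → F = T
(P → Q) ∨ P = T ∨ F = T
¬((P → Q) ∨ P) = ¬T = F
¬((P → Q) ∨ P) ↔ Q = F ↔ F = T
Thus (A) is true.

(B): In symbols: ¬(Q ↓ (P ∧ (¬Q ↔ P)))

¬Q = ¬F = T
¬Q ↔ P = T ↔ F = F
P ∧ (¬Q ↔ P) = F ∧ F = F
Q ↓ (P ∧ (¬Q ↔ P)) = F ↓ F = T
¬(Q ↓ (P ∧ (¬Q ↔ P))) = ¬T = F
Hence (B) is false.

(C): Parsed as (¬P ⊕ ¬Q) ∨ ¬Q

¬P = ¬F = T
¬Q = ¬F = T
¬P ⊕ ¬Q = T ⊕ T = F
¬Q = ¬F = T
(¬P ⊕ ¬Q) ∨ ¬Q = F ∨ T = T
So (C) is true.

2 of the 3 statements are true ((A), (C)).

2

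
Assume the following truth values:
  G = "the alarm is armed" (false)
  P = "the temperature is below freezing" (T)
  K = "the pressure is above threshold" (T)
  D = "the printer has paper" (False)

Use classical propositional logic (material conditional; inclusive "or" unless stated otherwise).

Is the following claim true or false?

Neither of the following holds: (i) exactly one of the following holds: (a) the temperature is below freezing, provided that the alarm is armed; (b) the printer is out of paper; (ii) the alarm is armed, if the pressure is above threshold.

Parsed as ((G → P) ⊕ ¬D) ↓ (K → G)

G → P = F → T = T
¬D = ¬F = T
(G → P) ⊕ ¬D = T ⊕ T = F
K → G = T → F = F
((G → P) ⊕ ¬D) ↓ (K → G) = F ↓ F = T

true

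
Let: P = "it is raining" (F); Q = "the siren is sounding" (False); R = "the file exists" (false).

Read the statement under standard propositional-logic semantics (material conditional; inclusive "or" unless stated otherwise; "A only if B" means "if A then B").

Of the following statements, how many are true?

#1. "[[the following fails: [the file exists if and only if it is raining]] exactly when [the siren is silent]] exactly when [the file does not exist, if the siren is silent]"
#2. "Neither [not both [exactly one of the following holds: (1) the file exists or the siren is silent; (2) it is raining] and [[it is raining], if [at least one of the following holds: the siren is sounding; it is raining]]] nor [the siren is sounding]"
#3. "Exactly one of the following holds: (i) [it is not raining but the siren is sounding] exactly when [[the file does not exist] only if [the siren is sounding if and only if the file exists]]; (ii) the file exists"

1

#1: Formalization: (not (R iff P) iff not Q) iff (not Q -> not R)

R iff P = False iff False = True
not (R iff P) = not True = False
not Q = not False = True
not (R iff P) iff not Q = False iff True = False
not Q = not False = True
not R = not False = True
not Q -> not R = True -> True = True
(not (R iff P) iff not Q) iff (not Q -> not R) = False iff True = False
Thus #1 is false.

#2: In symbols: (((R or not Q) xor P) nand ((Q or P) -> P)) nor Q

not Q = not False = True
R or not Q = False or True = True
(R or not Q) xor P = True xor False = True
Q or P = False or False = False
(Q or P) -> P = False -> False = True
((R or not Q) xor P) nand ((Q or P) -> P) = True nand True = False
(((R or not Q) xor P) nand ((Q or P) -> P)) nor Q = False nor False = True
So #2 is true.

#3: This is ((not P and Q) iff (not R -> (Q iff R))) xor R.

not P = not False = True
not P and Q = True and False = False
not R = not False = True
Q iff R = False iff False = True
not R -> (Q iff R) = True -> True = True
(not P and Q) iff (not R -> (Q iff R)) = False iff True = False
((not P and Q) iff (not R -> (Q iff R))) xor R = False xor False = False
Hence #3 is false.

True statements: 1 (#2).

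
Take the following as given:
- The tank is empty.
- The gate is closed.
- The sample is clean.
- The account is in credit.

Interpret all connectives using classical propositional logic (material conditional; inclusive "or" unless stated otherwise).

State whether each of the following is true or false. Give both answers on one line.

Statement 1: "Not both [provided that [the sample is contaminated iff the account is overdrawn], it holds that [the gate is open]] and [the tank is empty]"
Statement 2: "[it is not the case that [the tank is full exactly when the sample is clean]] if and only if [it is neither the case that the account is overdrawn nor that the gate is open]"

Statement 1 T / Statement 2 T

Let S = "the sample is contaminated" (F), W = "the account is overdrawn" (F), K = "the gate is open" (F), H = "the tank is full" (F).

Statement 1: This is ((S <-> W) -> K) nand ~H.

S <-> W = F <-> F = T
(S <-> W) -> K = T -> F = F
~H = ~F = T
((S <-> W) -> K) nand ~H = F nand T = T
So Statement 1 is true.

Statement 2: Parsed as ~(H <-> ~S) <-> (W nor K)

~S = ~F = T
H <-> ~S = F <-> T = F
~(H <-> ~S) = ~F = T
W nor K = F nor F = T
~(H <-> ~S) <-> (W nor K) = T <-> T = T
Hence Statement 2 is true.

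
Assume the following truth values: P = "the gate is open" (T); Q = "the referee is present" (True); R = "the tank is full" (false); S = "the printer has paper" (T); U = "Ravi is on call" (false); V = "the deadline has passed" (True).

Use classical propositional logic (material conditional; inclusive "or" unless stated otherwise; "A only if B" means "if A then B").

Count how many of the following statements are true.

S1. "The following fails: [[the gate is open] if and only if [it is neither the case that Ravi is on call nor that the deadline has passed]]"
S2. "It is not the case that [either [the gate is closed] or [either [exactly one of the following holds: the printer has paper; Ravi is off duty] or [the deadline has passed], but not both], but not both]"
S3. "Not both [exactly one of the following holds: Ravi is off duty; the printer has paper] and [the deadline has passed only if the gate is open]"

S1: Parsed as not (P iff (U nor V))

U nor V = False nor True = False
P iff (U nor V) = True iff False = False
not (P iff (U nor V)) = not False = True
Hence S1 is true.

S2: In symbols: not (not P xor ((S xor not U) xor V))

not P = not True = False
not U = not False = True
S xor not U = True xor True = False
(S xor not U) xor V = False xor True = True
not P xor ((S xor not U) xor V) = False xor True = True
not (not P xor ((S xor not U) xor V)) = not True = False
Thus S2 is false.

S3: This is (not U xor S) nand (V -> P).

not U = not False = True
not U xor S = True xor True = False
V -> P = True -> True = True
(not U xor S) nand (V -> P) = False nand True = True
So S3 is true.

True statements: 2 (S1, S3).

2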